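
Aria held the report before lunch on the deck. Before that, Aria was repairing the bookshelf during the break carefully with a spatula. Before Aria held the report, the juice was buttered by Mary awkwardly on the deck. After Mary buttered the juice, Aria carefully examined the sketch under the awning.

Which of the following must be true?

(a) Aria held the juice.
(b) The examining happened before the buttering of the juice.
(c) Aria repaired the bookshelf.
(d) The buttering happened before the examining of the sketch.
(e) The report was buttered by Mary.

(d)

(a) Not entailed — Aria held the report, not the juice; the juice belongs to the buttering event.
(b) Not entailed — the narrative places the buttering before the examining, not after.
(c) Not entailed — 'was repairing' is progressive on an accomplishment; it does not entail the completed 'repaired'.
(d) Entailed — the narrative places the buttering before the examining.
(e) Not entailed — Mary buttered the juice, not the report; the report belongs to the holding event.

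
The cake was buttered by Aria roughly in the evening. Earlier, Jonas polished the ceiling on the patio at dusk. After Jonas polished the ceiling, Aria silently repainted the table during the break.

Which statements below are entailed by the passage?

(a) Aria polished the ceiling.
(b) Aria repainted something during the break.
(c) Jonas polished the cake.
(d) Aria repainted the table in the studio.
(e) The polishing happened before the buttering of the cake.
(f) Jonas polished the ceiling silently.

(b), (e)

(a) Not entailed — the passage has Jonas polishing the ceiling, not Aria.
(b) Entailed — the original entails any weakening of itself; this just drops 'silently' and generalizes the patient.
(c) Not entailed — Jonas polished the ceiling, not the cake; the cake belongs to the buttering event.
(d) Not entailed — 'in the studio' adds information not in the original event.
(e) Entailed — the narrative places the polishing before the buttering.
(f) Not entailed — 'silently' adds information not in the original event.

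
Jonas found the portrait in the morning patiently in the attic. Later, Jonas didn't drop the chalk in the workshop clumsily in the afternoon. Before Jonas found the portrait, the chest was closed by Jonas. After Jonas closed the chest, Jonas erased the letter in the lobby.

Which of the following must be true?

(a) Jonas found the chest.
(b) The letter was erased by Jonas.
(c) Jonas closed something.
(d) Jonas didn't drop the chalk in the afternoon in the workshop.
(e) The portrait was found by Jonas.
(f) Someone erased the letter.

(a) Not entailed — Jonas found the portrait, not the chest; the chest belongs to the closing event.
(b) Entailed — every conjunct here is already in the original erasing event.
(c) Entailed — generalizing the patient leaves a sub-description the original still satisfies.
(d) Not entailed — dropping 'clumsily' under negation is not valid — the original leaves open that Jonas dropped the chalk some other way.
(e) Entailed — every conjunct here is already in the original finding event.
(f) Entailed — dropping 'in the lobby' and generalizing the agent leaves a sub-description the original still satisfies.

(b), (c), (e), (f)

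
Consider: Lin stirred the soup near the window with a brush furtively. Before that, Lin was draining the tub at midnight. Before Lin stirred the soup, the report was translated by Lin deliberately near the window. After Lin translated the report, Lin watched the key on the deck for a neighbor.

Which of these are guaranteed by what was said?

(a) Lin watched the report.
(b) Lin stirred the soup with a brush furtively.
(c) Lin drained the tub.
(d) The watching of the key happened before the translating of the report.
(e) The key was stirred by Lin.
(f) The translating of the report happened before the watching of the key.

(a) Not entailed — Lin watched the key, not the report; the report belongs to the translating event.
(b) Entailed — every conjunct here is already in the original stirring event.
(c) Not entailed — 'was draining' is progressive on an accomplishment; it does not entail the completed 'drained'.
(d) Not entailed — the narrative places the translating before the watching, not after.
(e) Not entailed — Lin stirred the soup, not the key; the key belongs to the watching event.
(f) Entailed — the narrative places the translating before the watching.

(b), (f)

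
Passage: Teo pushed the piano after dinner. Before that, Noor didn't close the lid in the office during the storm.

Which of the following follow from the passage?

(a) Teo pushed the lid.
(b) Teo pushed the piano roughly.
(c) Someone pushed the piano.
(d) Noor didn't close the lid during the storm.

(a) Not entailed — Teo pushed the piano, not the lid; the lid belongs to the closing event.
(b) Not entailed — 'roughly' adds information not in the original event.
(c) Entailed — the original entails any weakening of itself; this just drops 'after dinner' and generalizes the agent.
(d) Not entailed — dropping 'in the office' under negation is not valid — the original leaves open that Noor closed the lid some other way.

(c)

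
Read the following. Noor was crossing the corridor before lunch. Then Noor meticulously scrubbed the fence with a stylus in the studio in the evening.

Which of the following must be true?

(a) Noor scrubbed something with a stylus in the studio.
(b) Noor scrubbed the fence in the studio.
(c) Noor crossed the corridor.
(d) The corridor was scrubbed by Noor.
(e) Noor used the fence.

(a), (b)

(a) Entailed — the original entails any weakening of itself; this just drops 'in the evening', 'meticulously' and generalizes the patient.
(b) Entailed — dropping 'in the evening', 'meticulously', 'with a stylus' leaves a sub-description the original still satisfies.
(c) Not entailed — 'was crossing' is progressive on an accomplishment; it does not entail the completed 'crossed'.
(d) Not entailed — Noor scrubbed the fence, not the corridor; the corridor belongs to the crossing event.
(e) Not entailed — the fence is the patient, not an instrument — Noor used a stylus.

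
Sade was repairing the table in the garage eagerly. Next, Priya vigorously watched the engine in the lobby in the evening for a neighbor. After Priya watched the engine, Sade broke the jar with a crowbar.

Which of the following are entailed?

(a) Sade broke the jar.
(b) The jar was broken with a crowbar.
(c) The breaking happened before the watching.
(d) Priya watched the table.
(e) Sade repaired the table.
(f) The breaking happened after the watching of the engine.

(a), (b), (f)

(a) Entailed — dropping 'with a crowbar' leaves a sub-description the original still satisfies.
(b) Entailed — generalizing the agent leaves a sub-description the original still satisfies.
(c) Not entailed — the narrative places the watching before the breaking, not after.
(d) Not entailed — Priya watched the engine, not the table; the table belongs to the repairing event.
(e) Not entailed — 'was repairing' is progressive on an accomplishment; it does not entail the completed 'repaired'.
(f) Entailed — the narrative places the watching before the breaking.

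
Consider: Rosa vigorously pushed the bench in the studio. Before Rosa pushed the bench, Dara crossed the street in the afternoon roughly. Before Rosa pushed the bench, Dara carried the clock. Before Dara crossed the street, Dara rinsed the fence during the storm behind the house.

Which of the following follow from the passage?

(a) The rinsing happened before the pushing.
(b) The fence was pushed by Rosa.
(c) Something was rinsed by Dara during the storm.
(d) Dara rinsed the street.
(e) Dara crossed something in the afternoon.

(a) Entailed — the narrative places the rinsing before the pushing.
(b) Not entailed — Rosa pushed the bench, not the fence; the fence belongs to the rinsing event.
(c) Entailed — this follows by dropping conjuncts from the rinsing event's description.
(d) Not entailed — Dara rinsed the fence, not the street; the street belongs to the crossing event.
(e) Entailed — this follows by dropping conjuncts from the crossing event's description.

(a), (c), (e)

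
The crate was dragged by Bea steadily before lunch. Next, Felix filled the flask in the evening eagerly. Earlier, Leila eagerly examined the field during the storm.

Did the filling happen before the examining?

no

The narrative orders the examining before the filling.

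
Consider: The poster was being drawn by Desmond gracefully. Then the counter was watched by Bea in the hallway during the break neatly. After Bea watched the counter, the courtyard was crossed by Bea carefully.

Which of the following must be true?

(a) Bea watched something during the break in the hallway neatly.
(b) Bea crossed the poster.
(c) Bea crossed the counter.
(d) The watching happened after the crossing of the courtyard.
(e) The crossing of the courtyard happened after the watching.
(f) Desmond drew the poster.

(a), (e)

(a) Entailed — the original entails any weakening of itself; this just generalizes the patient.
(b) Not entailed — Bea crossed the courtyard, not the poster; the poster belongs to the drawing event.
(c) Not entailed — Bea crossed the courtyard, not the counter; the counter belongs to the watching event.
(d) Not entailed — the narrative places the watching before the crossing, not after.
(e) Entailed — the narrative places the watching before the crossing.
(f) Not entailed — 'was drawing' is progressive on an accomplishment; it does not entail the completed 'drew'.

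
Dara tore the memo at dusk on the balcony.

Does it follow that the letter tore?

no

Nothing is said about any letter; only the memo is affected.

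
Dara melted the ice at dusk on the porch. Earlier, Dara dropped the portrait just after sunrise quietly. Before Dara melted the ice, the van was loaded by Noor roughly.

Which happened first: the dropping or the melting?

the dropping

The connectives place the dropping before the melting.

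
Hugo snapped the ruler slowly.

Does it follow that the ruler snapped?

'Hugo snapped the ruler' is the causative; it entails the inchoative 'the ruler snapped'.

yes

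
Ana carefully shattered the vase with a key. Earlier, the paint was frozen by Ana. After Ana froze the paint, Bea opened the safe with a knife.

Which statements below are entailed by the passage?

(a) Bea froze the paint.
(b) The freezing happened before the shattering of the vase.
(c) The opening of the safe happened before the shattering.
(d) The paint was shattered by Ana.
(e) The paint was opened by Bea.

(b)

(a) Not entailed — the passage has Ana freezing the paint, not Bea.
(b) Entailed — the narrative places the freezing before the shattering.
(c) Not entailed — the narrative doesn't order the opening relative to the shattering.
(d) Not entailed — Ana shattered the vase, not the paint; the paint belongs to the freezing event.
(e) Not entailed — Bea opened the safe, not the paint; the paint belongs to the freezing event.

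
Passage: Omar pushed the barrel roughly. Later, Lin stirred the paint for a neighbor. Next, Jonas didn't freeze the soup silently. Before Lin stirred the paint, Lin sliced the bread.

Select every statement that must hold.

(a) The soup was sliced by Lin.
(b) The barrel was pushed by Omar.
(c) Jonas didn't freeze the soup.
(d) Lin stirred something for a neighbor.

(a) Not entailed — Lin sliced the bread, not the soup; the soup belongs to the freezing event.
(b) Entailed — every conjunct here is already in the original pushing event.
(c) Not entailed — dropping 'silently' under negation is not valid — the original leaves open that Jonas froze the soup some other way.
(d) Entailed — every conjunct here is already in the original stirring event.

(b), (d)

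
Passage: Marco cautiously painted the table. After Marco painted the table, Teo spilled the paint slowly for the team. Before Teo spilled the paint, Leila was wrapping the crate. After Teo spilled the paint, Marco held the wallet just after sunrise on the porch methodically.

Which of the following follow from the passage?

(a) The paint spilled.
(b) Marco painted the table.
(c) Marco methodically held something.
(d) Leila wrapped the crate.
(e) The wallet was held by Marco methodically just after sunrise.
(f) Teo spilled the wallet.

(a) Entailed — 'Teo spilled the paint' is causative; it entails the inchoative 'the paint spilled'.
(b) Entailed — this follows by dropping conjuncts from the painting event's description.
(c) Entailed — dropping 'on the porch', 'just after sunrise' and generalizing the patient leaves a sub-description the original still satisfies.
(d) Not entailed — 'was wrapping' is progressive on an accomplishment; it does not entail the completed 'wrapped'.
(e) Entailed — the original entails any weakening of itself; this just drops 'on the porch'.
(f) Not entailed — Teo spilled the paint, not the wallet; the wallet belongs to the holding event.

(a), (b), (c), (e)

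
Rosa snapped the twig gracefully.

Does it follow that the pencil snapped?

no

Nothing is said about any pencil; only the twig is affected.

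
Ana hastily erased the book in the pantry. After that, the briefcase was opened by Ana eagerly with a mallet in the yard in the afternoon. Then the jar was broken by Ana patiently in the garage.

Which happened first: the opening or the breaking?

The connectives place the opening before the breaking.

the opening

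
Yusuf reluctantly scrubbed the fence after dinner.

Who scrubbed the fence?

Yusuf

'Yusuf' marks the agent of the scrubbing event.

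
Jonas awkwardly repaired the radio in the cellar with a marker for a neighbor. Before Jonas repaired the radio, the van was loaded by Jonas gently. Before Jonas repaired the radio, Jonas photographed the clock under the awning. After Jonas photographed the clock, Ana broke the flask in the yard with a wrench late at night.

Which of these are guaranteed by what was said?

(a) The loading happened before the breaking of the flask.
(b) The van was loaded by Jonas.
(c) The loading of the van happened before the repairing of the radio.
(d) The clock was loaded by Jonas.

(a) Not entailed — the narrative doesn't order the loading relative to the breaking.
(b) Entailed — dropping 'gently' leaves a sub-description the original still satisfies.
(c) Entailed — the narrative places the loading before the repairing.
(d) Not entailed — Jonas loaded the van, not the clock; the clock belongs to the photographing event.

(b), (c)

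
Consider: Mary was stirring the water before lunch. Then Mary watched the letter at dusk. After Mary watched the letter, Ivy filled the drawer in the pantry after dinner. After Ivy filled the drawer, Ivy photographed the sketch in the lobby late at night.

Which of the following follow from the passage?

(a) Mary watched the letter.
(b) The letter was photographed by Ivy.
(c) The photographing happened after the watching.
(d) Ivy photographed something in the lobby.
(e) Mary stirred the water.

(a), (c), (d), (e)

(a) Entailed — dropping 'at dusk' leaves a sub-description the original still satisfies.
(b) Not entailed — Ivy photographed the sketch, not the letter; the letter belongs to the watching event.
(c) Entailed — the narrative places the watching before the photographing.
(d) Entailed — every conjunct here is already in the original photographing event.
(e) Entailed — 'stir' is an activity; 'was stirring' entails that some stirring happened, so 'stirred' holds.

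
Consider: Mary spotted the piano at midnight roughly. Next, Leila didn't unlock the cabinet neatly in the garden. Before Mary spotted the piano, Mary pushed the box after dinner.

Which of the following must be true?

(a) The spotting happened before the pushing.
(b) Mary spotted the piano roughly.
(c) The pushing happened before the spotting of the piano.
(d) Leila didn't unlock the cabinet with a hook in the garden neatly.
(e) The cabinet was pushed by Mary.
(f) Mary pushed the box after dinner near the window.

(a) Not entailed — the narrative places the pushing before the spotting, not after.
(b) Entailed — the original entails any weakening of itself; this just drops 'at midnight'.
(c) Entailed — the narrative places the pushing before the spotting.
(d) Entailed — under negation, adding a further restriction is entailed: if no such unlocking event occurred, none occurred with a hook either.
(e) Not entailed — Mary pushed the box, not the cabinet; the cabinet belongs to the unlocking event.
(f) Not entailed — 'near the window' adds information not in the original event.

(b), (c), (d)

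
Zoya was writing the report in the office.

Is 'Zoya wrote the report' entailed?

no

'was writing' is progressive; for an accomplishment like 'write the report', it doesn't entail completion.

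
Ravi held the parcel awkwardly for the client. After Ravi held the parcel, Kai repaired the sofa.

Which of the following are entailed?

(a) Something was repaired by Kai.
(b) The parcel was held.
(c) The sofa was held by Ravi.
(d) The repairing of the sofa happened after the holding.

(a) Entailed — every conjunct here is already in the original repairing event.
(b) Entailed — dropping 'for the client', 'awkwardly' and generalizing the agent leaves a sub-description the original still satisfies.
(c) Not entailed — Ravi held the parcel, not the sofa; the sofa belongs to the repairing event.
(d) Entailed — the narrative places the holding before the repairing.

(a), (b), (d)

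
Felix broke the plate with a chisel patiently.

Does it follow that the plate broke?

'Felix broke the plate' is the causative; it entails the inchoative 'the plate broke'.

yes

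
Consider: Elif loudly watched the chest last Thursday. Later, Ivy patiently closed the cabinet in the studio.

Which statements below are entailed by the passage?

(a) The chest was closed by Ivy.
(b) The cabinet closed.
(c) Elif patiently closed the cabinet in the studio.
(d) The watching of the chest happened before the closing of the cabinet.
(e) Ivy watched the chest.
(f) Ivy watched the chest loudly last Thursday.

(a) Not entailed — Ivy closed the cabinet, not the chest; the chest belongs to the watching event.
(b) Entailed — 'Ivy closed the cabinet' is causative; it entails the inchoative 'the cabinet closed'.
(c) Not entailed — the passage has Ivy closing the cabinet, not Elif.
(d) Entailed — the narrative places the watching before the closing.
(e) Not entailed — the passage has Elif watching the chest, not Ivy.
(f) Not entailed — the passage has Elif watching the chest, not Ivy.

(b), (d)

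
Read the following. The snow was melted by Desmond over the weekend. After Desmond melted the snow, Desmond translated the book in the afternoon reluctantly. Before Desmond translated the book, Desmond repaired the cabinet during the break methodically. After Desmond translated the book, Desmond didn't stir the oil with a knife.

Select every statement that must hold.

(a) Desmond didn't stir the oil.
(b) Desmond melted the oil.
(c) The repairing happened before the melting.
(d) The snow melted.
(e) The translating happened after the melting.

(a) Not entailed — dropping 'with a knife' under negation is not valid — the original leaves open that Desmond stirred the oil some other way.
(b) Not entailed — Desmond melted the snow, not the oil; the oil belongs to the stirring event.
(c) Not entailed — the narrative doesn't order the repairing relative to the melting.
(d) Entailed — 'Desmond melted the snow' is causative; it entails the inchoative 'the snow melted'.
(e) Entailed — the narrative places the melting before the translating.

(d), (e)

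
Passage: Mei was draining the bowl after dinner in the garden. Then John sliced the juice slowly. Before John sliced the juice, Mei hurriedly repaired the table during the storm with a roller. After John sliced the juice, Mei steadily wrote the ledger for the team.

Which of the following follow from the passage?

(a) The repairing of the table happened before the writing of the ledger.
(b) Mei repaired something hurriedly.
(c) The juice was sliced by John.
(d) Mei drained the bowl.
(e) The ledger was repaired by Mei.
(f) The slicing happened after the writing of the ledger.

(a) Entailed — the narrative places the repairing before the writing.
(b) Entailed — every conjunct here is already in the original repairing event.
(c) Entailed — dropping 'slowly' leaves a sub-description the original still satisfies.
(d) Not entailed — 'was draining' is progressive on an accomplishment; it does not entail the completed 'drained'.
(e) Not entailed — Mei repaired the table, not the ledger; the ledger belongs to the writing event.
(f) Not entailed — the narrative places the slicing before the writing, not after.

(a), (b), (c)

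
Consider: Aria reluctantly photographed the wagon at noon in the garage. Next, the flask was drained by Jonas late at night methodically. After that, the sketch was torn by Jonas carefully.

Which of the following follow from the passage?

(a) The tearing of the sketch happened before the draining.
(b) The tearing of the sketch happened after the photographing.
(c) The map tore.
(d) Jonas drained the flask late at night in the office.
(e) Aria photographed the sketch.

(a) Not entailed — the narrative places the draining before the tearing, not after.
(b) Entailed — the narrative places the photographing before the tearing.
(c) Not entailed — the sketch is what tore, not the map.
(d) Not entailed — 'in the office' adds information not in the original event.
(e) Not entailed — Aria photographed the wagon, not the sketch; the sketch belongs to the tearing event.

(b)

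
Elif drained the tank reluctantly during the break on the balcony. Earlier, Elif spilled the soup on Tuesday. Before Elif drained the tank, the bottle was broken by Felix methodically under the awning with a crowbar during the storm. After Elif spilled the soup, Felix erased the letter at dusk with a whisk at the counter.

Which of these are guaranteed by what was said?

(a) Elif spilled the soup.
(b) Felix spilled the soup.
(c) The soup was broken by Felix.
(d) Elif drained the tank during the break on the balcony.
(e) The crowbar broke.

(a), (d)

(a) Entailed — the original entails any weakening of itself; this just drops 'on Tuesday'.
(b) Not entailed — the passage has Elif spilling the soup, not Felix.
(c) Not entailed — Felix broke the bottle, not the soup; the soup belongs to the spilling event.
(d) Entailed — this follows by dropping conjuncts from the draining event's description.
(e) Not entailed — the bottle is what broke, not the crowbar.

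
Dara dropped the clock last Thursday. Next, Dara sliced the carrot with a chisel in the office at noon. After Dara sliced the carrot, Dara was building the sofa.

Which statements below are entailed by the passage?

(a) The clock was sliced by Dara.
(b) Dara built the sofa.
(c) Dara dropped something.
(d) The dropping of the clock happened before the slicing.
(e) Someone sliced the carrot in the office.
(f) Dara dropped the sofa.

(c), (d), (e)

(a) Not entailed — Dara sliced the carrot, not the clock; the clock belongs to the dropping event.
(b) Not entailed — 'was building' is progressive on an accomplishment; it does not entail the completed 'built'.
(c) Entailed — this follows by dropping conjuncts from the dropping event's description.
(d) Entailed — the narrative places the dropping before the slicing.
(e) Entailed — dropping 'with a chisel', 'at noon' and generalizing the agent leaves a sub-description the original still satisfies.
(f) Not entailed — Dara dropped the clock, not the sofa; the sofa belongs to the building event.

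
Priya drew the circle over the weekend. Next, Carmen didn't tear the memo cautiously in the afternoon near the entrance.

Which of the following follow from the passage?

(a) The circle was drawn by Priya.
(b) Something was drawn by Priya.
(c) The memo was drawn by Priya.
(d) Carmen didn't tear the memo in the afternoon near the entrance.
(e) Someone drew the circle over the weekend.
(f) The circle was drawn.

(a), (b), (e), (f)

(a) Entailed — the original entails any weakening of itself; this just drops 'over the weekend'.
(b) Entailed — dropping 'over the weekend' and generalizing the patient leaves a sub-description the original still satisfies.
(c) Not entailed — Priya drew the circle, not the memo; the memo belongs to the tearing event.
(d) Not entailed — dropping 'cautiously' under negation is not valid — the original leaves open that Carmen tore the memo some other way.
(e) Entailed — the original entails any weakening of itself; this just generalizes the agent.
(f) Entailed — dropping 'over the weekend' and generalizing the agent leaves a sub-description the original still satisfies.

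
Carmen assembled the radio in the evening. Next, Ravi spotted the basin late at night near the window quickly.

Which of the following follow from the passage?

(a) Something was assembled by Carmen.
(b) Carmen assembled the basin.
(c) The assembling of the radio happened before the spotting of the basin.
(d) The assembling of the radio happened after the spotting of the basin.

(a), (c)

(a) Entailed — dropping 'in the evening' and generalizing the patient leaves a sub-description the original still satisfies.
(b) Not entailed — Carmen assembled the radio, not the basin; the basin belongs to the spotting event.
(c) Entailed — the narrative places the assembling before the spotting.
(d) Not entailed — the narrative places the assembling before the spotting, not after.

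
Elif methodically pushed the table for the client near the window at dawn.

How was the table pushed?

methodically

'methodically' marks the manner of the pushing event.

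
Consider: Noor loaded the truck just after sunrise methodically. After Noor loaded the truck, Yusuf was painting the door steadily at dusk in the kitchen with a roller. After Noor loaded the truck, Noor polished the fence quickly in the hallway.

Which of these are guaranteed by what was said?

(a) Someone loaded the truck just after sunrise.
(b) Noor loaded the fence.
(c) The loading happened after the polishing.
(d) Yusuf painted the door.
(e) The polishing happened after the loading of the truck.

(a) Entailed — dropping 'methodically' and generalizing the agent leaves a sub-description the original still satisfies.
(b) Not entailed — Noor loaded the truck, not the fence; the fence belongs to the polishing event.
(c) Not entailed — the narrative places the loading before the polishing, not after.
(d) Not entailed — 'was painting' is progressive on an accomplishment; it does not entail the completed 'painted'.
(e) Entailed — the narrative places the loading before the polishing.

(a), (e)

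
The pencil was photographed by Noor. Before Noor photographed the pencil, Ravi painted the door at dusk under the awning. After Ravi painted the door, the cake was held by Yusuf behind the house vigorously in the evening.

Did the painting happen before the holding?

yes

The narrative orders the painting before the holding.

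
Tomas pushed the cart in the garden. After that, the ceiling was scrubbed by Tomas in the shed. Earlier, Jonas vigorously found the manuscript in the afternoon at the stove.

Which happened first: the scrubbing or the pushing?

the pushing

The connectives place the pushing before the scrubbing.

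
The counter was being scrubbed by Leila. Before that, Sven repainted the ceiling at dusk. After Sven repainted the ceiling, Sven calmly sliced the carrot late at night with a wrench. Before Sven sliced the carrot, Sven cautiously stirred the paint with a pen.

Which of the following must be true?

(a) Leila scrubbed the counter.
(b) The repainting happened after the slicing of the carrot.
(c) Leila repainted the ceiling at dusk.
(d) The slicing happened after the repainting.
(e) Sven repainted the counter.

(a), (d)

(a) Entailed — 'scrub' is an activity; 'was scrubbing' entails that some scrubbing happened, so 'scrubbed' holds.
(b) Not entailed — the narrative places the repainting before the slicing, not after.
(c) Not entailed — the passage has Sven repainting the ceiling, not Leila.
(d) Entailed — the narrative places the repainting before the slicing.
(e) Not entailed — Sven repainted the ceiling, not the counter; the counter belongs to the scrubbing event.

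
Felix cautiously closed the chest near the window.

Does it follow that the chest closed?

yes

'Felix closed the chest' is the causative; it entails the inchoative 'the chest closed'.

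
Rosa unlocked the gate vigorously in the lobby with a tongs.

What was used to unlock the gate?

a tongs

'with a tongs' marks the instrument of the unlocking event.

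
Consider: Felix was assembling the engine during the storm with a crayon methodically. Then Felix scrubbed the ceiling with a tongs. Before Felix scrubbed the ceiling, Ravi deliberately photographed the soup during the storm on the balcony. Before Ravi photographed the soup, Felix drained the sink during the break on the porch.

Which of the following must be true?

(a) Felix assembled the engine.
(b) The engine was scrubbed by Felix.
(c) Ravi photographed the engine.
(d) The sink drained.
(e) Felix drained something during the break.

(a) Not entailed — 'was assembling' is progressive on an accomplishment; it does not entail the completed 'assembled'.
(b) Not entailed — Felix scrubbed the ceiling, not the engine; the engine belongs to the assembling event.
(c) Not entailed — Ravi photographed the soup, not the engine; the engine belongs to the assembling event.
(d) Entailed — 'Felix drained the sink' is causative; it entails the inchoative 'the sink drained'.
(e) Entailed — this follows by dropping conjuncts from the draining event's description.

(d), (e)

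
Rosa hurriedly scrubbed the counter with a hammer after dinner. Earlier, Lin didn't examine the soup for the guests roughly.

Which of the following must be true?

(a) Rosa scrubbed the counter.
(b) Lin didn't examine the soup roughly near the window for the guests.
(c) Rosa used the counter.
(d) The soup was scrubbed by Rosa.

(a), (b)

(a) Entailed — this follows by dropping conjuncts from the scrubbing event's description.
(b) Entailed — under negation, adding a further restriction is entailed: if no such examining event occurred, none occurred near the window either.
(c) Not entailed — the counter is the patient, not an instrument — Rosa used a hammer.
(d) Not entailed — Rosa scrubbed the counter, not the soup; the soup belongs to the examining event.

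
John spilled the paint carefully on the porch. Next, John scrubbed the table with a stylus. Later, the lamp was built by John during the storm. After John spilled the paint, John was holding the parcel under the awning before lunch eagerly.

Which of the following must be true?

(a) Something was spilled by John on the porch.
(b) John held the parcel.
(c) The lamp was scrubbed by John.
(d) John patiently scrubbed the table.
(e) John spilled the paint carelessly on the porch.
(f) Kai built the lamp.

(a) Entailed — dropping 'carefully' and generalizing the patient leaves a sub-description the original still satisfies.
(b) Entailed — 'hold' is an activity; 'was holding' entails that some holding happened, so 'held' holds.
(c) Not entailed — John scrubbed the table, not the lamp; the lamp belongs to the building event.
(d) Not entailed — 'patiently' adds information not in the original event.
(e) Not entailed — 'carelessly' adds a manner not in (and inconsistent with) the original.
(f) Not entailed — the passage has John building the lamp, not Kai.

(a), (b)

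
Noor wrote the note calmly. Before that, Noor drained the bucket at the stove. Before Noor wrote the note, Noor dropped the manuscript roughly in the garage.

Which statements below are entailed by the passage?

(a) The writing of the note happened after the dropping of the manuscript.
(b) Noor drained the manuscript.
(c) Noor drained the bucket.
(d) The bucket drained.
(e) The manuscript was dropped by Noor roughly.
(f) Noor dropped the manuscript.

(a) Entailed — the narrative places the dropping before the writing.
(b) Not entailed — Noor drained the bucket, not the manuscript; the manuscript belongs to the dropping event.
(c) Entailed — every conjunct here is already in the original draining event.
(d) Entailed — 'Noor drained the bucket' is causative; it entails the inchoative 'the bucket drained'.
(e) Entailed — this follows by dropping conjuncts from the dropping event's description.
(f) Entailed — dropping 'in the garage', 'roughly' leaves a sub-description the original still satisfies.

(a), (c), (d), (e), (f)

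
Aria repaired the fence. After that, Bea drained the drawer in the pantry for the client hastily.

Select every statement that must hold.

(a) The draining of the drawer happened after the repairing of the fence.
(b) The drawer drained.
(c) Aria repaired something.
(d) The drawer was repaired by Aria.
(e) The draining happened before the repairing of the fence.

(a), (b), (c)

(a) Entailed — the narrative places the repairing before the draining.
(b) Entailed — 'Bea drained the drawer' is causative; it entails the inchoative 'the drawer drained'.
(c) Entailed — the original entails any weakening of itself; this just generalizes the patient.
(d) Not entailed — Aria repaired the fence, not the drawer; the drawer belongs to the draining event.
(e) Not entailed — the narrative places the repairing before the draining, not after.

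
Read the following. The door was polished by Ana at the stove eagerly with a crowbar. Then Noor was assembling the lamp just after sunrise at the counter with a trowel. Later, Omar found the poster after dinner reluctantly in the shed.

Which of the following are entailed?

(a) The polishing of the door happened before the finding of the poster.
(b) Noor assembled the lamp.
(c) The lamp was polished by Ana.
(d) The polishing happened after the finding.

(a)

(a) Entailed — the narrative places the polishing before the finding.
(b) Not entailed — 'was assembling' is progressive on an accomplishment; it does not entail the completed 'assembled'.
(c) Not entailed — Ana polished the door, not the lamp; the lamp belongs to the assembling event.
(d) Not entailed — the narrative places the polishing before the finding, not after.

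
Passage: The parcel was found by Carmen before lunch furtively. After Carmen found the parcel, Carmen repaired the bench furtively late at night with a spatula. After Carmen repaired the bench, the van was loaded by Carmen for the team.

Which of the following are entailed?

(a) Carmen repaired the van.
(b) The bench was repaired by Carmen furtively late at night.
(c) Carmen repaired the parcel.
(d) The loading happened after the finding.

(a) Not entailed — Carmen repaired the bench, not the van; the van belongs to the loading event.
(b) Entailed — dropping 'with a spatula' leaves a sub-description the original still satisfies.
(c) Not entailed — Carmen repaired the bench, not the parcel; the parcel belongs to the finding event.
(d) Entailed — the narrative places the finding before the loading.

(b), (d)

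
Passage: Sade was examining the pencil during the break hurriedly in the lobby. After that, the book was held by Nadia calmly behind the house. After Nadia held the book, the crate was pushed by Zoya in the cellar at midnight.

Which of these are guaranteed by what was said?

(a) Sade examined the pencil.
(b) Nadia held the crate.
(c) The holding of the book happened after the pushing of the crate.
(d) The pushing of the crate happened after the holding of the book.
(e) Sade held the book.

(a) Entailed — 'examine' is an activity; 'was examining' entails that some examining happened, so 'examined' holds.
(b) Not entailed — Nadia held the book, not the crate; the crate belongs to the pushing event.
(c) Not entailed — the narrative places the holding before the pushing, not after.
(d) Entailed — the narrative places the holding before the pushing.
(e) Not entailed — the passage has Nadia holding the book, not Sade.

(a), (d)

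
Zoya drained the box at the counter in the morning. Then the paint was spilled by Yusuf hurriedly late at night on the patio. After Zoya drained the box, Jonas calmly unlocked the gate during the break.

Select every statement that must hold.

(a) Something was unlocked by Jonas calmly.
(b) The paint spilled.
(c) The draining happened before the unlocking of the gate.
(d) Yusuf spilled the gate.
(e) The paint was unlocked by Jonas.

(a) Entailed — dropping 'during the break' and generalizing the patient leaves a sub-description the original still satisfies.
(b) Entailed — 'Yusuf spilled the paint' is causative; it entails the inchoative 'the paint spilled'.
(c) Entailed — the narrative places the draining before the unlocking.
(d) Not entailed — Yusuf spilled the paint, not the gate; the gate belongs to the unlocking event.
(e) Not entailed — Jonas unlocked the gate, not the paint; the paint belongs to the spilling event.

(a), (b), (c)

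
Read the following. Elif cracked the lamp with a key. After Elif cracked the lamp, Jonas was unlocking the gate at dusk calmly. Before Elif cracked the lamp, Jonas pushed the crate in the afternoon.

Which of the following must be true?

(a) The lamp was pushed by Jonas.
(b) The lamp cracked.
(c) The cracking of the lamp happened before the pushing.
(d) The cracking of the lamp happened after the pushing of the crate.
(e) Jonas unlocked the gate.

(a) Not entailed — Jonas pushed the crate, not the lamp; the lamp belongs to the cracking event.
(b) Entailed — 'Elif cracked the lamp' is causative; it entails the inchoative 'the lamp cracked'.
(c) Not entailed — the narrative places the pushing before the cracking, not after.
(d) Entailed — the narrative places the pushing before the cracking.
(e) Not entailed — 'was unlocking' is progressive on an accomplishment; it does not entail the completed 'unlocked'.

(b), (d)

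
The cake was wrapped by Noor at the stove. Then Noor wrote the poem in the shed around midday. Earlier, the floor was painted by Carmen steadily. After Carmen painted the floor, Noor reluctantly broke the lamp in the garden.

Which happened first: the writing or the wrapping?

the wrapping

The connectives place the wrapping before the writing.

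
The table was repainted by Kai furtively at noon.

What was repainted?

the table

'the table' marks the patient of the repainting event.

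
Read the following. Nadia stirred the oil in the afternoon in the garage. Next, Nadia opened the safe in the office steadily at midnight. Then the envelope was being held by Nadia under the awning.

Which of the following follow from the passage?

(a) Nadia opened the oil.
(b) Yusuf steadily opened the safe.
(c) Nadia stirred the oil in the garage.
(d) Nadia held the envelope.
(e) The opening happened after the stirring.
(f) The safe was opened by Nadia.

(c), (d), (e), (f)

(a) Not entailed — Nadia opened the safe, not the oil; the oil belongs to the stirring event.
(b) Not entailed — the passage has Nadia opening the safe, not Yusuf.
(c) Entailed — every conjunct here is already in the original stirring event.
(d) Entailed — 'hold' is an activity; 'was holding' entails that some holding happened, so 'held' holds.
(e) Entailed — the narrative places the stirring before the opening.
(f) Entailed — every conjunct here is already in the original opening event.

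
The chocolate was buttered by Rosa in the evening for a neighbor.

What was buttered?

'the chocolate' marks the patient of the buttering event.

the chocolate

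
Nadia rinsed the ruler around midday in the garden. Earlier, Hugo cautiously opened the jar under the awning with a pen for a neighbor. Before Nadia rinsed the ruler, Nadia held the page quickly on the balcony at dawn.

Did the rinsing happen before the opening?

The narrative orders the opening before the rinsing.

no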